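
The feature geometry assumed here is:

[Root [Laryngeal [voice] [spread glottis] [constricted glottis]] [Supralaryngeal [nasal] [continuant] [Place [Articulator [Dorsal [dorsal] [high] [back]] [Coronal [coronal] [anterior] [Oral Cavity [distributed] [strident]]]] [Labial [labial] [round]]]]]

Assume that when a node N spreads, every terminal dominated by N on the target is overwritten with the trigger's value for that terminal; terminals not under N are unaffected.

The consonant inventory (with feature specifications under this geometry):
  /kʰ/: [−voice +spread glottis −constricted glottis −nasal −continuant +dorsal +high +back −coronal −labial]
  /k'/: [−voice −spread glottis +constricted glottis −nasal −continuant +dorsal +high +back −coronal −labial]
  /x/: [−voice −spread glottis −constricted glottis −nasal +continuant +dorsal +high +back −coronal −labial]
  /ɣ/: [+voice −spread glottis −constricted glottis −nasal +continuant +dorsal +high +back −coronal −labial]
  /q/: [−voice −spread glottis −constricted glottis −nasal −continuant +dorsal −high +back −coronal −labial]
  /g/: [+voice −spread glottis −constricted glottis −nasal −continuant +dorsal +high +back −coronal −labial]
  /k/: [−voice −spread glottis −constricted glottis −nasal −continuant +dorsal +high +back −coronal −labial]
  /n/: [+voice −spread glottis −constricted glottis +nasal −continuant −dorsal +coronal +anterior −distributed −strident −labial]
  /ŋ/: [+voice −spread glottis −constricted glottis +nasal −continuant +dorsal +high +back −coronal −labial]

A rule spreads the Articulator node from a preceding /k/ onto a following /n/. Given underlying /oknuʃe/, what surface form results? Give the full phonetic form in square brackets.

[okŋuʃe]

Terminals under Articulator in this geometry: [dorsal], [high], [back], [coronal], [anterior], [distributed], [strident].
The target acquires /k/'s values for everything under Articulator — [+dorsal], [+high], [+back], [−coronal] — while keeping its own [voice], [spread glottis], [constricted glottis], ….
This feature bundle is that of [ŋ], so /oknuʃe/ surfaces as [okŋuʃe].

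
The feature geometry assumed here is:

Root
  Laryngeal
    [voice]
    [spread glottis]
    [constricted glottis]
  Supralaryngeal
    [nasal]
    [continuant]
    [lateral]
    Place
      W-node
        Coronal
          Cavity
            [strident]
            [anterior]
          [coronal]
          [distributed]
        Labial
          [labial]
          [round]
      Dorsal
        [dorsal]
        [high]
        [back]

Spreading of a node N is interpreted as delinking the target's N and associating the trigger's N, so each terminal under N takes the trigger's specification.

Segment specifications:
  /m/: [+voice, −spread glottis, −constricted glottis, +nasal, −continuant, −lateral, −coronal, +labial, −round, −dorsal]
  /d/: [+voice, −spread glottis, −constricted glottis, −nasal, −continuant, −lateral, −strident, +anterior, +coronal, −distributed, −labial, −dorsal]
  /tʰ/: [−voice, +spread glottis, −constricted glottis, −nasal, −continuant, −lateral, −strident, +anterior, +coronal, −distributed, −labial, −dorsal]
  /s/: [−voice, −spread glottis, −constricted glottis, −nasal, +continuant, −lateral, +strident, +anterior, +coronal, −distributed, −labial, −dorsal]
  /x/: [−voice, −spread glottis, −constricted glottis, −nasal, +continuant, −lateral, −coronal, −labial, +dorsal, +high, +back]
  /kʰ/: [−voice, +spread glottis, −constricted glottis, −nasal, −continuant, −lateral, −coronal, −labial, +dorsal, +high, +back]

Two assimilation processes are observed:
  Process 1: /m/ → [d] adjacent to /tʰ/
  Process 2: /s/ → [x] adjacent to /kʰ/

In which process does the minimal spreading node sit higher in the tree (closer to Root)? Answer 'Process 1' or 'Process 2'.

Process 1 alters [nasal], [labial], [round], [coronal], [anterior], [distributed], [strident]; the lowest common ancestor is Supralaryngeal (depth 1 from Root).
Process 2 alters [coronal], [anterior], [distributed], [strident], [dorsal], [high], [back]; the lowest common ancestor is Place (depth 2 from Root).
Supralaryngeal is closer to Root than Place, so Process 1 spreads the higher node.

Process 1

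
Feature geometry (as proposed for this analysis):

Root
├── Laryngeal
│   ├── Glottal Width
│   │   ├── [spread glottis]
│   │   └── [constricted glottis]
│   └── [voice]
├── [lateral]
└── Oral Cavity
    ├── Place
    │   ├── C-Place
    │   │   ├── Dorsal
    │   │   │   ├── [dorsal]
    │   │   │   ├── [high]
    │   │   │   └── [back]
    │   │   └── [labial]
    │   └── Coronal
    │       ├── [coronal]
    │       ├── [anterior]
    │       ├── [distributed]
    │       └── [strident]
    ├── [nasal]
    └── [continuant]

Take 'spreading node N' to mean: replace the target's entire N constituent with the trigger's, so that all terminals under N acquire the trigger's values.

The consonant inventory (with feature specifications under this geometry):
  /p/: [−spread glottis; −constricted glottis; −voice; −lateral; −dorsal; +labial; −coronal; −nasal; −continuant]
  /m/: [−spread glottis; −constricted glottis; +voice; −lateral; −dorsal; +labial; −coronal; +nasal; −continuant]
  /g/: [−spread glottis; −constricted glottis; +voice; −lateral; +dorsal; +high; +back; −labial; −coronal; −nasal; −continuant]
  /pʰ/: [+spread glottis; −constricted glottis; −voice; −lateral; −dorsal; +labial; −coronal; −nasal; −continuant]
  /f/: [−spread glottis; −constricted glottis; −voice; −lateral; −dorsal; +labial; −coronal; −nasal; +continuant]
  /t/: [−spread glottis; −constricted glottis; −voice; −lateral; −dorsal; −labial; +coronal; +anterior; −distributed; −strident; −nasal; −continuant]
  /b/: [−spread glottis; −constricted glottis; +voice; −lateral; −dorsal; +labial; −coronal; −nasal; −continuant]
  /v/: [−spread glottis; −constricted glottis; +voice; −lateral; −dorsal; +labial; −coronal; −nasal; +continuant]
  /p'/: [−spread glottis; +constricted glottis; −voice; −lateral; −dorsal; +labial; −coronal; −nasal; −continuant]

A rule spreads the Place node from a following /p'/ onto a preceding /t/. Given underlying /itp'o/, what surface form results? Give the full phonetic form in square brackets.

[ipp'o]

Terminals under Place in this geometry: [dorsal], [high], [back], [labial], [coronal], [anterior], [distributed], [strident].
After delinking /t/'s Place and linking /p'/'s, the affected terminals become [−dorsal], [+labial], [−coronal]; [spread glottis], [constricted glottis], [voice], … (outside Place) are retained from /t/.
Among the inventory, only /p/ has exactly this specification, giving the surface form [ipp'o].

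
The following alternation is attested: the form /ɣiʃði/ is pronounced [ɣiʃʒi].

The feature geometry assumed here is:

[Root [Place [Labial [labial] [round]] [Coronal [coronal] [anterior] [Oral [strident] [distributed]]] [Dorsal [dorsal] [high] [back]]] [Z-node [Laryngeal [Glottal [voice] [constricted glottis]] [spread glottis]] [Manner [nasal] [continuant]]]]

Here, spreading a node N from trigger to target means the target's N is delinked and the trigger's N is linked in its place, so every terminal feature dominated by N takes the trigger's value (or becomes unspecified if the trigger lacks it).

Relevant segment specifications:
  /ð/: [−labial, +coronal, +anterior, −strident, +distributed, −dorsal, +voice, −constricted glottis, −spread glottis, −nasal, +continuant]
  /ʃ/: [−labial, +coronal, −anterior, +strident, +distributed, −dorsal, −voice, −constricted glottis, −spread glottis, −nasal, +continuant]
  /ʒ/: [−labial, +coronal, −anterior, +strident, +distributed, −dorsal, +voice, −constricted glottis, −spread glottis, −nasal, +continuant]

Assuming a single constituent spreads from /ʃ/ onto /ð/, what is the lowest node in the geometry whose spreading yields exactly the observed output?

Coronal

/ð/ and [ʒ] differ in [anterior], [strident]; every other specified feature is identical.
In this geometry the lowest node dominating all of them is Coronal: every daughter of Coronal dominates only a proper subset, so no lower node suffices.
Spreading Coronal from /ʃ/ overwrites each of those terminals with /ʃ/'s values, yielding exactly [ʒ].
[voice] stays as in /ð/ although /ʃ/ differs there, so no node dominating it spread; among the remaining candidates Coronal is the lowest that derives the output.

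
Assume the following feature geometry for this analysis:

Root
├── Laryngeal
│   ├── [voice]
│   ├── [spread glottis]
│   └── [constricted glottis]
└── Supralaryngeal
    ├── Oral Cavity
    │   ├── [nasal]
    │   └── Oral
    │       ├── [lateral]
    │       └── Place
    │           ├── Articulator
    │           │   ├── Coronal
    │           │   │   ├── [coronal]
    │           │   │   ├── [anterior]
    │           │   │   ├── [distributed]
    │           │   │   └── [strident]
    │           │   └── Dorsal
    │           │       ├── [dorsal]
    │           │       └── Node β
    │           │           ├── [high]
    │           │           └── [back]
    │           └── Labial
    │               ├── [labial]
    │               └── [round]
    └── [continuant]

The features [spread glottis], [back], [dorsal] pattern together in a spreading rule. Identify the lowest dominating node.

Root

[spread glottis] lies under Laryngeal (below Laryngeal).
[back] lies under Node β (below Supralaryngeal).
[dorsal] lies under Dorsal (below Supralaryngeal).
The listed terminals split across distinct daughters of Root, so Root itself is the smallest node containing them all.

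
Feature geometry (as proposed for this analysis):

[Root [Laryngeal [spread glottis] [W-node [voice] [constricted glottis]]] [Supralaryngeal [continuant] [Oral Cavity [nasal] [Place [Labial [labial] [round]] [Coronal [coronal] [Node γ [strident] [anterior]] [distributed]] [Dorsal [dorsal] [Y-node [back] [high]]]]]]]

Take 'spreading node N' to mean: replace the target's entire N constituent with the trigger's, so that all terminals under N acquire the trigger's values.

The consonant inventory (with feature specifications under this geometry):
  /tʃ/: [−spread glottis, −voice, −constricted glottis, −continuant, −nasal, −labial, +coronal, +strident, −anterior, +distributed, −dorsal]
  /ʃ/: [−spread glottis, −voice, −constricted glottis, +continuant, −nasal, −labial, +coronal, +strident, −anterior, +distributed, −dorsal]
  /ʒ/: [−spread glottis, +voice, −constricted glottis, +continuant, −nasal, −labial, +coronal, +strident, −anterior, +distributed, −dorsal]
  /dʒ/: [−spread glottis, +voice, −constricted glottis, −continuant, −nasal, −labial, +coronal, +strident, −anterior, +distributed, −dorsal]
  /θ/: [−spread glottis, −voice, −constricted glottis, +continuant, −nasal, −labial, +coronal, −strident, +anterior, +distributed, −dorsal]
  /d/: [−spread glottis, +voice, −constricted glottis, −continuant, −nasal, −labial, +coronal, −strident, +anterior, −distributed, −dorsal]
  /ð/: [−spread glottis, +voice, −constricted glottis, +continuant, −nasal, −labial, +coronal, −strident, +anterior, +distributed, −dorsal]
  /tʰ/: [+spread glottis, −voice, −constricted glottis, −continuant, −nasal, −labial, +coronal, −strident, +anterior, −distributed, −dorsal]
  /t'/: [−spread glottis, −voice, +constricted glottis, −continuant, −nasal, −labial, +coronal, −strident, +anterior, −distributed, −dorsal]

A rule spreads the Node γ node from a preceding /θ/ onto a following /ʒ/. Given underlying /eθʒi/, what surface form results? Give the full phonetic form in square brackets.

The Node γ node dominates the terminals [strident], [anterior].
After delinking /ʒ/'s Node γ and linking /θ/'s, the affected terminals become [−strident], [+anterior]; [spread glottis], [voice], [constricted glottis], … (outside Node γ) are retained from /ʒ/.
This feature bundle is that of [ð], so /eθʒi/ surfaces as [eθði].

[eθði]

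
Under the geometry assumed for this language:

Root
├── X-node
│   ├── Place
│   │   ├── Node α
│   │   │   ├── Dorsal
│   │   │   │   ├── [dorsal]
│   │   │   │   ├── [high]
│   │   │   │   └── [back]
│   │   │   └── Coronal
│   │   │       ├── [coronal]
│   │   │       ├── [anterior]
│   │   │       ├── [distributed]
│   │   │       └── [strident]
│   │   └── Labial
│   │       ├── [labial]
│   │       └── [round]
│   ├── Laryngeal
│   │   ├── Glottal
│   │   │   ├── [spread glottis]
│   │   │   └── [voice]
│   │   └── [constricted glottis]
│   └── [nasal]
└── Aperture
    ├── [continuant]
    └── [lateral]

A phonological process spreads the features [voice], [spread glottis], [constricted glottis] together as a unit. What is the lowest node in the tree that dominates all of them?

[voice]: Root ▹ X-node ▹ Laryngeal ▹ Glottal ▹ [voice].
[spread glottis]: Root ▹ X-node ▹ Laryngeal ▹ Glottal ▹ [spread glottis].
[constricted glottis]: Root ▹ X-node ▹ Laryngeal ▹ [constricted glottis].
The listed terminals split across distinct daughters of Laryngeal, so Laryngeal itself is the smallest node containing them all.

Laryngeal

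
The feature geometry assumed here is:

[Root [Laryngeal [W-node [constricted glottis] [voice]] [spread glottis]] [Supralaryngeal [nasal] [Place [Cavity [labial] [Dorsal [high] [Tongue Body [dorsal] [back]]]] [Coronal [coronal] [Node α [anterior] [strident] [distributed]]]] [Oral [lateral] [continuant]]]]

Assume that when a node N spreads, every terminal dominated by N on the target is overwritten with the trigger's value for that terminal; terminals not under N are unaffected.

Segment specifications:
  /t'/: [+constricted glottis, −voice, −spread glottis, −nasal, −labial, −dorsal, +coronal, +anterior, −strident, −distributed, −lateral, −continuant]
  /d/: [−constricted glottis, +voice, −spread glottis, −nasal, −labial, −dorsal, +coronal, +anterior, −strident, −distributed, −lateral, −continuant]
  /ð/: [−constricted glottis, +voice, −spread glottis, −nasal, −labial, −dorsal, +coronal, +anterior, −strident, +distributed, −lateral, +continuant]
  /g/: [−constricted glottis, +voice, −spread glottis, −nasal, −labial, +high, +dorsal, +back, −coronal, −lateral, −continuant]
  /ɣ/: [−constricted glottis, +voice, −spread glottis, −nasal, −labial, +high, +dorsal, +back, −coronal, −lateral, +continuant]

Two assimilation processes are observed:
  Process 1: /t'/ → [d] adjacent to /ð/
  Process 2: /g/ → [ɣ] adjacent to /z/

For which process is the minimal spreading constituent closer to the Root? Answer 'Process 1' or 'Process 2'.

Process 1 alters [voice], [constricted glottis]; the lowest common ancestor is W-node (depth 2 from Root).
Process 2: the feature that changes is [continuant]; the minimal node is [continuant] (depth 3).
W-node is closer to Root than [continuant], so Process 1 spreads the higher node.

Process 1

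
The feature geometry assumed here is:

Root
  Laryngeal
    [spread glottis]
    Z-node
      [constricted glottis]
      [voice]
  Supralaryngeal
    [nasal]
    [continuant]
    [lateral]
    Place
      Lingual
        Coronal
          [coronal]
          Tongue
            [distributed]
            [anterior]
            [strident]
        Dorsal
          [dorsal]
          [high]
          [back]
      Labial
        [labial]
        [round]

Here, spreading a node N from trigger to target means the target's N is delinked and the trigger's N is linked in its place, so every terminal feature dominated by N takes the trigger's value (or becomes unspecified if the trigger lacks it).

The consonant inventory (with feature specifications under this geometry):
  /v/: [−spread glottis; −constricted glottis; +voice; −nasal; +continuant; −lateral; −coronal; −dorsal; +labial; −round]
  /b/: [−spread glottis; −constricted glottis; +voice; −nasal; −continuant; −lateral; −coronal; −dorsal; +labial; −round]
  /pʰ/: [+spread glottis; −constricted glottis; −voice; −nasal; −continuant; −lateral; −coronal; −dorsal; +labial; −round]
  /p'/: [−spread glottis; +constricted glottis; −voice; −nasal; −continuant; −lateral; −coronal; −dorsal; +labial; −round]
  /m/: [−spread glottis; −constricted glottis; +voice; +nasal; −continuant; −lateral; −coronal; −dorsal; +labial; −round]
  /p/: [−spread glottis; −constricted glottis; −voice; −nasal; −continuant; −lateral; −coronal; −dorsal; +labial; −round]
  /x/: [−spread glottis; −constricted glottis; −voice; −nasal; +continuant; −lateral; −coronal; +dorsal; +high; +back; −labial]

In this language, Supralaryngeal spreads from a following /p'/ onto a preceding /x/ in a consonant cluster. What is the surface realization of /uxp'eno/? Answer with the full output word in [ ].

Terminals under Supralaryngeal in this geometry: [nasal], [continuant], [lateral], [coronal], [distributed], [anterior], [strident], [dorsal], [high], [back], [labial], [round].
The target acquires /p'/'s values for everything under Supralaryngeal — [−nasal], [−continuant], [−lateral], [−coronal], [−dorsal], [+labial], [−round] — while keeping its own [spread glottis], [constricted glottis], [voice].
The resulting bundle matches /p/ in the inventory; substituting it for /x/ gives [upp'eno].

[upp'eno]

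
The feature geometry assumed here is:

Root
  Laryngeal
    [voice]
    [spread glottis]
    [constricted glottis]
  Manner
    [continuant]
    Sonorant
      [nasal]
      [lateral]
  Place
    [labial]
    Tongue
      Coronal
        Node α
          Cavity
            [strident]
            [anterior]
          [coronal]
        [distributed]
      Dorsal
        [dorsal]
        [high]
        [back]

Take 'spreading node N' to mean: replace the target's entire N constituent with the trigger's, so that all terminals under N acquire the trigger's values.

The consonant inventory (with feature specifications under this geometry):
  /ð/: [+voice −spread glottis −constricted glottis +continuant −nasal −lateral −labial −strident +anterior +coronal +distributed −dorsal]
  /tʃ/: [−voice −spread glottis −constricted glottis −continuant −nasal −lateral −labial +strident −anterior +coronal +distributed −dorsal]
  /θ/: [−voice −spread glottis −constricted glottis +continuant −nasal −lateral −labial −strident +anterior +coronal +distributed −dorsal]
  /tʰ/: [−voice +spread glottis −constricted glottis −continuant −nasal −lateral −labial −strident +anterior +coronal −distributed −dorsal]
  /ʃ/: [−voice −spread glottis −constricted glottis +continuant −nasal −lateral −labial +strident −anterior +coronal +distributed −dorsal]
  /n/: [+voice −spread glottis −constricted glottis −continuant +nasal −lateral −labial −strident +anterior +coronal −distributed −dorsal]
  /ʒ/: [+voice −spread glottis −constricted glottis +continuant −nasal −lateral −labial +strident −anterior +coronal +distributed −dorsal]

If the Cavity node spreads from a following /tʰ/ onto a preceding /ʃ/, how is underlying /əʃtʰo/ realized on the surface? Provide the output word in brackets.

[əθtʰo]

Terminals under Cavity in this geometry: [strident], [anterior].
The target acquires /tʰ/'s values for everything under Cavity — [−strident], [+anterior] — while keeping its own [voice], [spread glottis], [constricted glottis], ….
This feature bundle is that of [θ], so /əʃtʰo/ surfaces as [əθtʰo].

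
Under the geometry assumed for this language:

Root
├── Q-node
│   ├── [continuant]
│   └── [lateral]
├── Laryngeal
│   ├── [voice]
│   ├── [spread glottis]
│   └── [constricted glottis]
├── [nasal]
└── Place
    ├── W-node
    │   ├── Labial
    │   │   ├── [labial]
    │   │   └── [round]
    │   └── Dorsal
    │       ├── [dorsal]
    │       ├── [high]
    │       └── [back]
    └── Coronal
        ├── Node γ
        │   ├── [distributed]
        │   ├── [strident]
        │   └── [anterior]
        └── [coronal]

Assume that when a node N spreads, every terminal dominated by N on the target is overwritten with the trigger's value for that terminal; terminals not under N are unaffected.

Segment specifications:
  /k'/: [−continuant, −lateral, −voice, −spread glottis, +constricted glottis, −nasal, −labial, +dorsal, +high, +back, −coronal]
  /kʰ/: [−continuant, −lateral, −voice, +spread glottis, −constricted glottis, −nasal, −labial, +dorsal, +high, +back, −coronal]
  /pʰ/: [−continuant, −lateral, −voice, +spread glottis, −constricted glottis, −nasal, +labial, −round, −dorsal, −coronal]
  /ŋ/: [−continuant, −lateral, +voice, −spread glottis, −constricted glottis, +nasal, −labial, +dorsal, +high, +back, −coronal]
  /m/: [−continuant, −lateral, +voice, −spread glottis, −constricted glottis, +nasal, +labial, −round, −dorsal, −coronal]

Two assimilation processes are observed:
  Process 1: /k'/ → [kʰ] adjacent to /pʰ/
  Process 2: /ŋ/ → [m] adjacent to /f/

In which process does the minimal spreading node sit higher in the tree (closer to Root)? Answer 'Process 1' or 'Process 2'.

Process 1 alters [spread glottis], [constricted glottis]; the lowest common ancestor is Laryngeal (depth 1 from Root).
In Process 2, [labial], [round], [dorsal], [high], [back] change, so the minimal spreading node is W-node at depth 2.
Laryngeal is closer to Root than W-node, so Process 1 spreads the higher node.

Process 1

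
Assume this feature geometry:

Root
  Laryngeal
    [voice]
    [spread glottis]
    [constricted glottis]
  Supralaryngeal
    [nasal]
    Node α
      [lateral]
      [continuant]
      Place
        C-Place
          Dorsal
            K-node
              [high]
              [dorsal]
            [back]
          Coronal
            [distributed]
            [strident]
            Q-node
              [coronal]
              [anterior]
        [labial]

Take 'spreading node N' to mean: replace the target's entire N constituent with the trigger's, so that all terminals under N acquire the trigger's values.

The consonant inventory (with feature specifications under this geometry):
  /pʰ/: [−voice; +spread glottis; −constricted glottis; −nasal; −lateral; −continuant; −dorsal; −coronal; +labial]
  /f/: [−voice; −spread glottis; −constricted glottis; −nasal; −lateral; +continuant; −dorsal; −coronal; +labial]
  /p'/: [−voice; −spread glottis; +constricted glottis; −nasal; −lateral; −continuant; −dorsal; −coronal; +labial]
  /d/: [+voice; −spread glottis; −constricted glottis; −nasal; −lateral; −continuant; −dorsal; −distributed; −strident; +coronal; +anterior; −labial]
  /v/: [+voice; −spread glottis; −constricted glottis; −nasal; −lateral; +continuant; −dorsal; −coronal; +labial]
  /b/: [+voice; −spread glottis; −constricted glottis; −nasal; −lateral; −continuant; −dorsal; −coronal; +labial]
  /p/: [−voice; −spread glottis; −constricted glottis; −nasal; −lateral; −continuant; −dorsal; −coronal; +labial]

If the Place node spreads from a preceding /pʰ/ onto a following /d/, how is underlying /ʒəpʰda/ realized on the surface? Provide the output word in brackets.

[ʒəpʰba]

Terminals under Place in this geometry: [high], [dorsal], [back], [distributed], [strident], [coronal], [anterior], [labial].
Spreading Place from /pʰ/ onto /d/ replaces those values with /pʰ/'s: [−dorsal], [−coronal], [+labial]. Features outside Place ([voice], [spread glottis], [constricted glottis], …) stay as in /d/.
This feature bundle is that of [b], so /ʒəpʰda/ surfaces as [ʒəpʰba].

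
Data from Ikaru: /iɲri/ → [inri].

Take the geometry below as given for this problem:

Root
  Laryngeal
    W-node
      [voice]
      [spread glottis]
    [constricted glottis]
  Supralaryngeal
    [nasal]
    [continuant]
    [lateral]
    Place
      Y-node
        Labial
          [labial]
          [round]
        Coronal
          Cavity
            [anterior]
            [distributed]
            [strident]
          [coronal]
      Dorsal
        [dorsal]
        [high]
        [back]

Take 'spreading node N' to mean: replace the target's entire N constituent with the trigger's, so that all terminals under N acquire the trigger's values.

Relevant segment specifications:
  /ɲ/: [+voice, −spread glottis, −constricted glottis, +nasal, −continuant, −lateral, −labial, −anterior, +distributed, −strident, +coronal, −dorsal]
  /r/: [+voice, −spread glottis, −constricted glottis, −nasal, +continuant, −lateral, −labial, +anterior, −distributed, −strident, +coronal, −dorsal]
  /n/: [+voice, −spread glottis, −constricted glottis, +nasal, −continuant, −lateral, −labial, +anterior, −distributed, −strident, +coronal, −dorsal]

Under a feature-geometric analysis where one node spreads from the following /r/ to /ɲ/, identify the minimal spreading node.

/ɲ/ and [n] differ in [anterior], [distributed]; every other specified feature is identical.
Tracing each changed feature up the tree, the paths first meet at Cavity; any lower node misses at least one of them.
Spreading Cavity from /r/ overwrites each of those terminals with /r/'s values, yielding exactly [n].
Features on which the two segments disagree outside Cavity, such as [continuant], [nasal], are unchanged — nothing dominating them spread, and Cavity is the minimal sufficient constituent.

Cavity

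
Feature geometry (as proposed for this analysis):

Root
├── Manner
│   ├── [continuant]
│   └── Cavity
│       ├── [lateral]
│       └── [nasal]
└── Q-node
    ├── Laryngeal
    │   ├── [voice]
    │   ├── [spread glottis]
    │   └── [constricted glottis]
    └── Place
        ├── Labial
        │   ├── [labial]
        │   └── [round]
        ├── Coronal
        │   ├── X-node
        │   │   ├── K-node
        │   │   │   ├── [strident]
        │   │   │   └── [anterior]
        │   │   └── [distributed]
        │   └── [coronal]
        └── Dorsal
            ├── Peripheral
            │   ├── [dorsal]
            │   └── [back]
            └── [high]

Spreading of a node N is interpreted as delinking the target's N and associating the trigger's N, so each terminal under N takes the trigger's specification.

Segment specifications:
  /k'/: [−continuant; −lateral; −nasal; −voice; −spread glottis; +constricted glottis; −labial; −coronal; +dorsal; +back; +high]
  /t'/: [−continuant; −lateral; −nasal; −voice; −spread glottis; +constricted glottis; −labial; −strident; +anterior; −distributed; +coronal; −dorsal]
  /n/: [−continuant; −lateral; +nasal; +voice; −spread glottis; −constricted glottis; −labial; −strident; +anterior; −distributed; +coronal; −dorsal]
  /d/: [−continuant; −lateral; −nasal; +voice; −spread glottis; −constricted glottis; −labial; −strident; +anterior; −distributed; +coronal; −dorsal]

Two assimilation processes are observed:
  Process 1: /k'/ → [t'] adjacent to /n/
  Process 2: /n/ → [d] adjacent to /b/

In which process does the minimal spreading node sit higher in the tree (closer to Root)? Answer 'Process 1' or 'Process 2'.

Process 1 alters [coronal], [anterior], [distributed], [strident], [dorsal], [high], [back]; the lowest common ancestor is Place (depth 2 from Root).
In Process 2, [nasal] changes, so the minimal spreading node is [nasal] at depth 3.
Place is closer to Root than [nasal], so Process 1 spreads the higher node.

Process 1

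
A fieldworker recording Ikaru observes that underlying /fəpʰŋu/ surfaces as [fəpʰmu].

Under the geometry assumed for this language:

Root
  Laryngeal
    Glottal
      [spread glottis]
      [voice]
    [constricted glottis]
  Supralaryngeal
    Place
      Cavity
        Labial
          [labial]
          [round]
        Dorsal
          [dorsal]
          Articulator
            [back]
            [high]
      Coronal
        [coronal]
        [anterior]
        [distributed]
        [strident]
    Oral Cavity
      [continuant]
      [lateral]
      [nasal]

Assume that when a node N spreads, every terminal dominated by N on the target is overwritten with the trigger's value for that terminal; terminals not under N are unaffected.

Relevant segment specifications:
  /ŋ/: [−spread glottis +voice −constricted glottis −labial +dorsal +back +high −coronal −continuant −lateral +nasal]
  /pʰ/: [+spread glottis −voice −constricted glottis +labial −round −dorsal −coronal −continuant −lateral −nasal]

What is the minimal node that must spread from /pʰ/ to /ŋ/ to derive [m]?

Comparing /ŋ/ with its surface form [m], the features that change are [labial], [round], [dorsal], [high], [back].
In this geometry the lowest node dominating all of them is Cavity: every daughter of Cavity dominates only a proper subset, so no lower node suffices.
Delinking /ŋ/'s Cavity and associating /pʰ/'s Cavity gives precisely the feature bundle of [m].
Features on which the two segments disagree outside Cavity, such as [spread glottis], [nasal], are unchanged — nothing dominating them spread, and Cavity is the minimal sufficient constituent.

Cavity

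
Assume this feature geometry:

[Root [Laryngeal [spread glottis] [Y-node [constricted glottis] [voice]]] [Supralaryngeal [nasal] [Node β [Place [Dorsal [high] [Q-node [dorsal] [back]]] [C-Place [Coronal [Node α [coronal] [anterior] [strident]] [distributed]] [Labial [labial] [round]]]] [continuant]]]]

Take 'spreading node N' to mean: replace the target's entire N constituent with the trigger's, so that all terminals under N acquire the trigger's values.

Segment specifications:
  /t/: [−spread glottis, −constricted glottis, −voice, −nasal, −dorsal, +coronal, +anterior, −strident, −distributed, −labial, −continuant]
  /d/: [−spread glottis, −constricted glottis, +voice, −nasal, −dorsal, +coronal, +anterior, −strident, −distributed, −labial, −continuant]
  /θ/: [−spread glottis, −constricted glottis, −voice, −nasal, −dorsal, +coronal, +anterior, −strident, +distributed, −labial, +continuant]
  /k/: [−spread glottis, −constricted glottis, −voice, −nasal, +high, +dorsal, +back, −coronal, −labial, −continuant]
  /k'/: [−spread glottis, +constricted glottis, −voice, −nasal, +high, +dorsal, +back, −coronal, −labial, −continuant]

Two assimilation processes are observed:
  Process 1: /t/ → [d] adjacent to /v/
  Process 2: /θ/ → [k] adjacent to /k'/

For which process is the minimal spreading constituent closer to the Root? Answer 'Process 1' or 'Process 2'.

Process 1: the feature that changes is [voice]; the minimal node is [voice] (depth 3).
Process 2 alters [continuant], [coronal], [anterior], [distributed], [strident], [dorsal], [high], [back]; the lowest common ancestor is Node β (depth 2 from Root).
Depth 2 < depth 3; Process 2 involves the structurally higher constituent Node β.

Process 2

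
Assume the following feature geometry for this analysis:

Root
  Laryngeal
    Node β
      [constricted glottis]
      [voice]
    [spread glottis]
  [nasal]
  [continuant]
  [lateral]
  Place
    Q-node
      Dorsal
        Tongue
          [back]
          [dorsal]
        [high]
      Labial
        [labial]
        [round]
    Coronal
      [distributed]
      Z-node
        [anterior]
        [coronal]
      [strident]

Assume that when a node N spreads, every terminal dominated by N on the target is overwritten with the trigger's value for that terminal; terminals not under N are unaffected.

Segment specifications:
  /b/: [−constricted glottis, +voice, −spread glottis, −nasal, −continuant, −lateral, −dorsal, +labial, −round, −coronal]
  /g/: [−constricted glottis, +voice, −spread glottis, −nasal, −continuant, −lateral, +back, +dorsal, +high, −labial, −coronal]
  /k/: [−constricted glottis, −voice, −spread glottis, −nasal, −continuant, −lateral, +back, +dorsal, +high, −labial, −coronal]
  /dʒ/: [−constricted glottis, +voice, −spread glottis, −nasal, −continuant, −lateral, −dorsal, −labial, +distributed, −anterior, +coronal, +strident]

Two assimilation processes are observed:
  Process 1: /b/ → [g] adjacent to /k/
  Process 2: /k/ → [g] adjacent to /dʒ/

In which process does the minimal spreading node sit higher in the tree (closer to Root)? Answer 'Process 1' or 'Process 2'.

Process 1 alters [labial], [round], [dorsal], [high], [back]; the lowest common ancestor is Q-node (depth 2 from Root).
Process 2 alters [voice]; the lowest dominating node is [voice] (depth 3 from Root).
Q-node is closer to Root than [voice], so Process 1 spreads the higher node.

Process 1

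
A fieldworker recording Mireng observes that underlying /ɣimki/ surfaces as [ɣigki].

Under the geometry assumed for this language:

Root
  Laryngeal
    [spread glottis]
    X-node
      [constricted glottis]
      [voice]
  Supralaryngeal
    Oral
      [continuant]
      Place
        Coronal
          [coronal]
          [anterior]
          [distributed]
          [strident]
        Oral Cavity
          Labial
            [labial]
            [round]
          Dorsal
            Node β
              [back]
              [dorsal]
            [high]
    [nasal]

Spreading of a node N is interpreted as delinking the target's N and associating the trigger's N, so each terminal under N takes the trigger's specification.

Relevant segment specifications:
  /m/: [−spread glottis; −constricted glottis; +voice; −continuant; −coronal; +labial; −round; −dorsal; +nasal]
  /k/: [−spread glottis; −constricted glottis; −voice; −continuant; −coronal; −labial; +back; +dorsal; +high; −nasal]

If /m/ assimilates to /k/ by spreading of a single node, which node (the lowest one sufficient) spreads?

The alternation /m/ → [g] changes [nasal], [labial], [round], [dorsal], [high], [back] and nothing else.
In this geometry the lowest node dominating all of them is Supralaryngeal: every daughter of Supralaryngeal dominates only a proper subset, so no lower node suffices.
If Supralaryngeal spreads, every terminal under it takes /k/'s value, producing [g] as observed.
Had Root spread, [voice] would have taken /k/'s value; it stays as in /m/, confirming the spreading constituent is exactly Supralaryngeal.

Supralaryngeal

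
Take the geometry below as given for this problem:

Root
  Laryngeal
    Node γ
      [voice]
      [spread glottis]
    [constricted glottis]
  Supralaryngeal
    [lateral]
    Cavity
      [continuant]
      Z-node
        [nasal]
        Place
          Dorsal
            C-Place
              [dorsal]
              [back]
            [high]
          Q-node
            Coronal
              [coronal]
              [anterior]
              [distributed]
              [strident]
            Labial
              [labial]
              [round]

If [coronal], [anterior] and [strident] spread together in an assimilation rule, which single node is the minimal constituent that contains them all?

[coronal]: Root / Supralaryngeal / Cavity / Z-node / Place / Q-node / Coronal / [coronal].
[anterior]: Root / Supralaryngeal / Cavity / Z-node / Place / Q-node / Coronal / [anterior].
[strident]: Root / Supralaryngeal / Cavity / Z-node / Place / Q-node / Coronal / [strident].
Coronal is the lowest common ancestor — every listed feature sits under it, and no single subconstituent of Coronal covers them all.

Coronal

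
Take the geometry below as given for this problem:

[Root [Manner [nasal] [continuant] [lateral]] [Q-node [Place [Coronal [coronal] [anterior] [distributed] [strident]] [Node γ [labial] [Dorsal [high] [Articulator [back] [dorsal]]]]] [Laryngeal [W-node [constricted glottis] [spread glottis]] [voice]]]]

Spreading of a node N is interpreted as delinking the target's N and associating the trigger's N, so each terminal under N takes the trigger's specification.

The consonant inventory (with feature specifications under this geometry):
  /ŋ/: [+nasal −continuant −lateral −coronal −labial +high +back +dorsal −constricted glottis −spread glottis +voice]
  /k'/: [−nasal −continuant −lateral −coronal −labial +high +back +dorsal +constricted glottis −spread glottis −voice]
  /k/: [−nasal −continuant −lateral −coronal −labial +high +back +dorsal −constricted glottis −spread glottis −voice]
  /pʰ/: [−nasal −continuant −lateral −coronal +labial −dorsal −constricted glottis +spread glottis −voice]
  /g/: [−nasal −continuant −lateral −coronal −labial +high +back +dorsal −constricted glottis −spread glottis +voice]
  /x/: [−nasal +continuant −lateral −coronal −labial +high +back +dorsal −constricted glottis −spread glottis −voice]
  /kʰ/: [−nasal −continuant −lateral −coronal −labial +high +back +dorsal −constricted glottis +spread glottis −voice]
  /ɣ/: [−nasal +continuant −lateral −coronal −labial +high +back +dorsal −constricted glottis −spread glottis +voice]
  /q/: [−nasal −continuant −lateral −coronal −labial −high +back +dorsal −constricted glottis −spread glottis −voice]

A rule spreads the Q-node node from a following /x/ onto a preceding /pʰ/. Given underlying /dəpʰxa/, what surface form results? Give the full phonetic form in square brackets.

Q-node immediately or transitively dominates [coronal], [anterior], [distributed], [strident], [labial], [high], [back], [dorsal], [constricted glottis], [spread glottis], [voice].
Spreading Q-node from /x/ onto /pʰ/ replaces those values with /x/'s: [−coronal], [−labial], [+high], [+back], [+dorsal], [−constricted glottis], [−spread glottis], [−voice]. Features outside Q-node ([nasal], [continuant], [lateral]) stay as in /pʰ/.
Among the inventory, only /k/ has exactly this specification, giving the surface form [dəkxa].

[dəkxa]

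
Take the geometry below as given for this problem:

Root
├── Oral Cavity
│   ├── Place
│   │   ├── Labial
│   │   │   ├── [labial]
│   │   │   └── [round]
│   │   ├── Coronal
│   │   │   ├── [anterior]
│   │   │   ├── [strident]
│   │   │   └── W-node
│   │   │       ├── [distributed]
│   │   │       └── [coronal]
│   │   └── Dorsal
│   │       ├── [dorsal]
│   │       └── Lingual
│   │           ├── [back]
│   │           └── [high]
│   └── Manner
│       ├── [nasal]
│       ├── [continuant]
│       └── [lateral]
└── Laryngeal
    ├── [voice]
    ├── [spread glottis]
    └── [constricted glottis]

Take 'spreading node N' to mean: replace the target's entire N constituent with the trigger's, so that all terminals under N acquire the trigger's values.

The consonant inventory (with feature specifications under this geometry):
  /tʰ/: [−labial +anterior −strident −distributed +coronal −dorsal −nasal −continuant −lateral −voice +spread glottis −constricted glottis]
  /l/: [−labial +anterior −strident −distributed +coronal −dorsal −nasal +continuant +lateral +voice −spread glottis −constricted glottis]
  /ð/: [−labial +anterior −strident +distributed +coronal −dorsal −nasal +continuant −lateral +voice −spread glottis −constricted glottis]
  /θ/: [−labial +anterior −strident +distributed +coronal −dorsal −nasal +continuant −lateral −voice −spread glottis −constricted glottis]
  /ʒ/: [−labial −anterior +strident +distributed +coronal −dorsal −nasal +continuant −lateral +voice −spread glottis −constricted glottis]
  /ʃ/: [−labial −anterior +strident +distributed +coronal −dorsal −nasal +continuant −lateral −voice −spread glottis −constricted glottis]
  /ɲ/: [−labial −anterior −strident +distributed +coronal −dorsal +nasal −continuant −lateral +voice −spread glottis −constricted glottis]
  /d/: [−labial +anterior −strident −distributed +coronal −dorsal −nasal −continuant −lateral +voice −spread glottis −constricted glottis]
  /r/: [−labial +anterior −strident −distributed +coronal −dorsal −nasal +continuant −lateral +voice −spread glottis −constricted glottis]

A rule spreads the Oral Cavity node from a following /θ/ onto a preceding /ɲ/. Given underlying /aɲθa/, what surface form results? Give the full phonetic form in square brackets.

Terminals under Oral Cavity in this geometry: [labial], [round], [anterior], [strident], [distributed], [coronal], [dorsal], [back], [high], [nasal], [continuant], [lateral].
After delinking /ɲ/'s Oral Cavity and linking /θ/'s, the affected terminals become [−labial], [+anterior], [−strident], [+distributed], [+coronal], [−dorsal], [−nasal], [+continuant], [−lateral]; [voice], [spread glottis], [constricted glottis] (outside Oral Cavity) are retained from /ɲ/.
Among the inventory, only /ð/ has exactly this specification, giving the surface form [aðθa].

[aðθa]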